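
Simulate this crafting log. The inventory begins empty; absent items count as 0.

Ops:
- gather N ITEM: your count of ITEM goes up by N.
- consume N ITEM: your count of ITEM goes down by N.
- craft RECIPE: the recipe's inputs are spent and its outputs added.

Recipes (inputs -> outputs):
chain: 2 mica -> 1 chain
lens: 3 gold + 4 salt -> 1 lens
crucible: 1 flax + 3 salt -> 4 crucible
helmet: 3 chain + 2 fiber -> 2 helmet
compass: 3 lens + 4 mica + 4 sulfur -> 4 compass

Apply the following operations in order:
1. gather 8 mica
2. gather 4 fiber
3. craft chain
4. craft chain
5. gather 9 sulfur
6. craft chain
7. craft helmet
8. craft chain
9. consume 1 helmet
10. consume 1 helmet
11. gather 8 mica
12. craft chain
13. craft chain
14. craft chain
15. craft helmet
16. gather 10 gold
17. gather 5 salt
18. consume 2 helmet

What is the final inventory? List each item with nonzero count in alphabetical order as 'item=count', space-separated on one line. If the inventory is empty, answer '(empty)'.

After 1 (gather 8 mica): mica=8
After 2 (gather 4 fiber): fiber=4 mica=8
After 3 (craft chain): chain=1 fiber=4 mica=6
After 4 (craft chain): chain=2 fiber=4 mica=4
After 5 (gather 9 sulfur): chain=2 fiber=4 mica=4 sulfur=9
After 6 (craft chain): chain=3 fiber=4 mica=2 sulfur=9
After 7 (craft helmet): fiber=2 helmet=2 mica=2 sulfur=9
After 8 (craft chain): chain=1 fiber=2 helmet=2 sulfur=9
After 9 (consume 1 helmet): chain=1 fiber=2 helmet=1 sulfur=9
After 10 (consume 1 helmet): chain=1 fiber=2 sulfur=9
After 11 (gather 8 mica): chain=1 fiber=2 mica=8 sulfur=9
After 12 (craft chain): chain=2 fiber=2 mica=6 sulfur=9
After 13 (craft chain): chain=3 fiber=2 mica=4 sulfur=9
After 14 (craft chain): chain=4 fiber=2 mica=2 sulfur=9
After 15 (craft helmet): chain=1 helmet=2 mica=2 sulfur=9
After 16 (gather 10 gold): chain=1 gold=10 helmet=2 mica=2 sulfur=9
After 17 (gather 5 salt): chain=1 gold=10 helmet=2 mica=2 salt=5 sulfur=9
After 18 (consume 2 helmet): chain=1 gold=10 mica=2 salt=5 sulfur=9

Answer: chain=1 gold=10 mica=2 salt=5 sulfur=9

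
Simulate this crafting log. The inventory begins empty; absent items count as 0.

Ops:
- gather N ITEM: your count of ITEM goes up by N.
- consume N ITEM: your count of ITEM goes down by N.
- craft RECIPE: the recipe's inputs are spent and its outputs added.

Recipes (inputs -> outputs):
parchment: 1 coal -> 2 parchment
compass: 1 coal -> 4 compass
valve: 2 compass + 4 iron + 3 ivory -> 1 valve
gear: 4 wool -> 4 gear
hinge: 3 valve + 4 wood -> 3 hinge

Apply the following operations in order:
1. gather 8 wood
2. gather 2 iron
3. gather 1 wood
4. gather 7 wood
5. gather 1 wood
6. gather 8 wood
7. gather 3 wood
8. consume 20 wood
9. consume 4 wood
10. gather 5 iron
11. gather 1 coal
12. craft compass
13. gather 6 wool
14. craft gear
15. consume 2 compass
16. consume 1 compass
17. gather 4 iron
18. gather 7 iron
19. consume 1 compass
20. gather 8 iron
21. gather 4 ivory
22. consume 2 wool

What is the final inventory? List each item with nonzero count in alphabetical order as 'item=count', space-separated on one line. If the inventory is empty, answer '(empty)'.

Answer: gear=4 iron=26 ivory=4 wood=4

Derivation:
After 1 (gather 8 wood): wood=8
After 2 (gather 2 iron): iron=2 wood=8
After 3 (gather 1 wood): iron=2 wood=9
After 4 (gather 7 wood): iron=2 wood=16
After 5 (gather 1 wood): iron=2 wood=17
After 6 (gather 8 wood): iron=2 wood=25
After 7 (gather 3 wood): iron=2 wood=28
After 8 (consume 20 wood): iron=2 wood=8
After 9 (consume 4 wood): iron=2 wood=4
After 10 (gather 5 iron): iron=7 wood=4
After 11 (gather 1 coal): coal=1 iron=7 wood=4
After 12 (craft compass): compass=4 iron=7 wood=4
After 13 (gather 6 wool): compass=4 iron=7 wood=4 wool=6
After 14 (craft gear): compass=4 gear=4 iron=7 wood=4 wool=2
After 15 (consume 2 compass): compass=2 gear=4 iron=7 wood=4 wool=2
After 16 (consume 1 compass): compass=1 gear=4 iron=7 wood=4 wool=2
After 17 (gather 4 iron): compass=1 gear=4 iron=11 wood=4 wool=2
After 18 (gather 7 iron): compass=1 gear=4 iron=18 wood=4 wool=2
After 19 (consume 1 compass): gear=4 iron=18 wood=4 wool=2
After 20 (gather 8 iron): gear=4 iron=26 wood=4 wool=2
After 21 (gather 4 ivory): gear=4 iron=26 ivory=4 wood=4 wool=2
After 22 (consume 2 wool): gear=4 iron=26 ivory=4 wood=4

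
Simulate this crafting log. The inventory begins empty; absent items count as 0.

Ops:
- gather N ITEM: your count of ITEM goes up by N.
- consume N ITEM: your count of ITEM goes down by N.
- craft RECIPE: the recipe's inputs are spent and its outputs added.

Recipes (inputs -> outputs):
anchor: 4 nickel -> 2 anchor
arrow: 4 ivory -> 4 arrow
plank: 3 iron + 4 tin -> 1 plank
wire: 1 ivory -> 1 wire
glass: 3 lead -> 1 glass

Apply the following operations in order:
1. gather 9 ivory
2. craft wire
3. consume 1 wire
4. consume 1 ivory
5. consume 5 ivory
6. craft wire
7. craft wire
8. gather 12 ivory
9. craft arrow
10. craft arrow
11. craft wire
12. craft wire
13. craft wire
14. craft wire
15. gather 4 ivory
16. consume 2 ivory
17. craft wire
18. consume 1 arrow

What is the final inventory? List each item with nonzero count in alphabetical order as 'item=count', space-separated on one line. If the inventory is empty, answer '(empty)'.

After 1 (gather 9 ivory): ivory=9
After 2 (craft wire): ivory=8 wire=1
After 3 (consume 1 wire): ivory=8
After 4 (consume 1 ivory): ivory=7
After 5 (consume 5 ivory): ivory=2
After 6 (craft wire): ivory=1 wire=1
After 7 (craft wire): wire=2
After 8 (gather 12 ivory): ivory=12 wire=2
After 9 (craft arrow): arrow=4 ivory=8 wire=2
After 10 (craft arrow): arrow=8 ivory=4 wire=2
After 11 (craft wire): arrow=8 ivory=3 wire=3
After 12 (craft wire): arrow=8 ivory=2 wire=4
After 13 (craft wire): arrow=8 ivory=1 wire=5
After 14 (craft wire): arrow=8 wire=6
After 15 (gather 4 ivory): arrow=8 ivory=4 wire=6
After 16 (consume 2 ivory): arrow=8 ivory=2 wire=6
After 17 (craft wire): arrow=8 ivory=1 wire=7
After 18 (consume 1 arrow): arrow=7 ivory=1 wire=7

Answer: arrow=7 ivory=1 wire=7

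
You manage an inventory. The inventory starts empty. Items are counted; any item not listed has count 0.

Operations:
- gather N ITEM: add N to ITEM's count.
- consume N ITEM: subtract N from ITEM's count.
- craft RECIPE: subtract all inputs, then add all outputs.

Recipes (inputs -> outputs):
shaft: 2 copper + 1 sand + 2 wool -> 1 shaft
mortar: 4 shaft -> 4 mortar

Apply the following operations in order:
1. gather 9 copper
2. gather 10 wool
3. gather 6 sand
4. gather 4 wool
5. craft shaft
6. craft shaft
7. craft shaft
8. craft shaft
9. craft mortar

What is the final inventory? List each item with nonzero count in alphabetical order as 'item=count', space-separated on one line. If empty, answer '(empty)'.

After 1 (gather 9 copper): copper=9
After 2 (gather 10 wool): copper=9 wool=10
After 3 (gather 6 sand): copper=9 sand=6 wool=10
After 4 (gather 4 wool): copper=9 sand=6 wool=14
After 5 (craft shaft): copper=7 sand=5 shaft=1 wool=12
After 6 (craft shaft): copper=5 sand=4 shaft=2 wool=10
After 7 (craft shaft): copper=3 sand=3 shaft=3 wool=8
After 8 (craft shaft): copper=1 sand=2 shaft=4 wool=6
After 9 (craft mortar): copper=1 mortar=4 sand=2 wool=6

Answer: copper=1 mortar=4 sand=2 wool=6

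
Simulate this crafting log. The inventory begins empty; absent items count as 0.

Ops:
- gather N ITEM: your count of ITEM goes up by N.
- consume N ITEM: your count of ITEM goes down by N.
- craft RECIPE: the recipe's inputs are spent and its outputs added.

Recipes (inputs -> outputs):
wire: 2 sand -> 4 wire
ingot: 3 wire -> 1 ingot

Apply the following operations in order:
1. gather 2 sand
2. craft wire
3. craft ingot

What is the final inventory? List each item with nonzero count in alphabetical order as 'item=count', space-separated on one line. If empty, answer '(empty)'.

Answer: ingot=1 wire=1

Derivation:
After 1 (gather 2 sand): sand=2
After 2 (craft wire): wire=4
After 3 (craft ingot): ingot=1 wire=1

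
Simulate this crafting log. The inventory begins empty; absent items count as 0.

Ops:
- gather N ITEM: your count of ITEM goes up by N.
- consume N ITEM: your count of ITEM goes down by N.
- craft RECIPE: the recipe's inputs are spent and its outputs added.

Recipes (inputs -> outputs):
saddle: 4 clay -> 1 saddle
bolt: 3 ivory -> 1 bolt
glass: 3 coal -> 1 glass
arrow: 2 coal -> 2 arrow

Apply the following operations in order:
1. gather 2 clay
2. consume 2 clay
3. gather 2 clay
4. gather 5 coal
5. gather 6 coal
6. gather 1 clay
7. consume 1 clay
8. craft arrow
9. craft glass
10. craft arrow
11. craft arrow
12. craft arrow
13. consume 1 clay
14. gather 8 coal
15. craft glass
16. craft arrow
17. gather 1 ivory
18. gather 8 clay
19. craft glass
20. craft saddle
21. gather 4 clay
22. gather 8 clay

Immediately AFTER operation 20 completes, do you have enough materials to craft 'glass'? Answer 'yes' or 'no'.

After 1 (gather 2 clay): clay=2
After 2 (consume 2 clay): (empty)
After 3 (gather 2 clay): clay=2
After 4 (gather 5 coal): clay=2 coal=5
After 5 (gather 6 coal): clay=2 coal=11
After 6 (gather 1 clay): clay=3 coal=11
After 7 (consume 1 clay): clay=2 coal=11
After 8 (craft arrow): arrow=2 clay=2 coal=9
After 9 (craft glass): arrow=2 clay=2 coal=6 glass=1
After 10 (craft arrow): arrow=4 clay=2 coal=4 glass=1
After 11 (craft arrow): arrow=6 clay=2 coal=2 glass=1
After 12 (craft arrow): arrow=8 clay=2 glass=1
After 13 (consume 1 clay): arrow=8 clay=1 glass=1
After 14 (gather 8 coal): arrow=8 clay=1 coal=8 glass=1
After 15 (craft glass): arrow=8 clay=1 coal=5 glass=2
After 16 (craft arrow): arrow=10 clay=1 coal=3 glass=2
After 17 (gather 1 ivory): arrow=10 clay=1 coal=3 glass=2 ivory=1
After 18 (gather 8 clay): arrow=10 clay=9 coal=3 glass=2 ivory=1
After 19 (craft glass): arrow=10 clay=9 glass=3 ivory=1
After 20 (craft saddle): arrow=10 clay=5 glass=3 ivory=1 saddle=1

Answer: no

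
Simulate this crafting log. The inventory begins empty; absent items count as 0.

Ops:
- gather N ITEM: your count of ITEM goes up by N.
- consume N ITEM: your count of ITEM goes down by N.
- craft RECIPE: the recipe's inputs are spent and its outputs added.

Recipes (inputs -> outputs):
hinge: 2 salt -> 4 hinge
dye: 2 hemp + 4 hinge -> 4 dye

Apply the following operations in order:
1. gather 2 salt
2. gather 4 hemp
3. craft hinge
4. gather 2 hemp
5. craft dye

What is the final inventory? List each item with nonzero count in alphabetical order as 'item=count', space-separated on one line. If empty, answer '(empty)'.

After 1 (gather 2 salt): salt=2
After 2 (gather 4 hemp): hemp=4 salt=2
After 3 (craft hinge): hemp=4 hinge=4
After 4 (gather 2 hemp): hemp=6 hinge=4
After 5 (craft dye): dye=4 hemp=4

Answer: dye=4 hemp=4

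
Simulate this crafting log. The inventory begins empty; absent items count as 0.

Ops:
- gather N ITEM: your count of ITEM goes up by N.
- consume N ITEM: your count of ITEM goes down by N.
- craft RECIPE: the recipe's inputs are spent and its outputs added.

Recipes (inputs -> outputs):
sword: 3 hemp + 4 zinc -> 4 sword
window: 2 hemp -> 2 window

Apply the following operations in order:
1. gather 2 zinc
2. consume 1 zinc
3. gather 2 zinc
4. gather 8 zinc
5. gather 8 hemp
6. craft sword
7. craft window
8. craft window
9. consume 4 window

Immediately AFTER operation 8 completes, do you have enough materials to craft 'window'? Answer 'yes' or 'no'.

After 1 (gather 2 zinc): zinc=2
After 2 (consume 1 zinc): zinc=1
After 3 (gather 2 zinc): zinc=3
After 4 (gather 8 zinc): zinc=11
After 5 (gather 8 hemp): hemp=8 zinc=11
After 6 (craft sword): hemp=5 sword=4 zinc=7
After 7 (craft window): hemp=3 sword=4 window=2 zinc=7
After 8 (craft window): hemp=1 sword=4 window=4 zinc=7

Answer: no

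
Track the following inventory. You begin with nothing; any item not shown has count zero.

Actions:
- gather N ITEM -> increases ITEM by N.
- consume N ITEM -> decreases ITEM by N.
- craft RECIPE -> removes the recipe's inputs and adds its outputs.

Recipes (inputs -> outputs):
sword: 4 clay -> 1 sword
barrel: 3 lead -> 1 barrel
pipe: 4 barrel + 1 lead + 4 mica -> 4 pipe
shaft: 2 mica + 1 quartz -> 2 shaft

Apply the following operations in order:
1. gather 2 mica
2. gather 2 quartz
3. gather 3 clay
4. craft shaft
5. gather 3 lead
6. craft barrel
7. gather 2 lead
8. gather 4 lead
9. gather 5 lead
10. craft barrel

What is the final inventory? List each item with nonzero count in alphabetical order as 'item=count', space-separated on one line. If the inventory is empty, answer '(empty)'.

Answer: barrel=2 clay=3 lead=8 quartz=1 shaft=2

Derivation:
After 1 (gather 2 mica): mica=2
After 2 (gather 2 quartz): mica=2 quartz=2
After 3 (gather 3 clay): clay=3 mica=2 quartz=2
After 4 (craft shaft): clay=3 quartz=1 shaft=2
After 5 (gather 3 lead): clay=3 lead=3 quartz=1 shaft=2
After 6 (craft barrel): barrel=1 clay=3 quartz=1 shaft=2
After 7 (gather 2 lead): barrel=1 clay=3 lead=2 quartz=1 shaft=2
After 8 (gather 4 lead): barrel=1 clay=3 lead=6 quartz=1 shaft=2
After 9 (gather 5 lead): barrel=1 clay=3 lead=11 quartz=1 shaft=2
After 10 (craft barrel): barrel=2 clay=3 lead=8 quartz=1 shaft=2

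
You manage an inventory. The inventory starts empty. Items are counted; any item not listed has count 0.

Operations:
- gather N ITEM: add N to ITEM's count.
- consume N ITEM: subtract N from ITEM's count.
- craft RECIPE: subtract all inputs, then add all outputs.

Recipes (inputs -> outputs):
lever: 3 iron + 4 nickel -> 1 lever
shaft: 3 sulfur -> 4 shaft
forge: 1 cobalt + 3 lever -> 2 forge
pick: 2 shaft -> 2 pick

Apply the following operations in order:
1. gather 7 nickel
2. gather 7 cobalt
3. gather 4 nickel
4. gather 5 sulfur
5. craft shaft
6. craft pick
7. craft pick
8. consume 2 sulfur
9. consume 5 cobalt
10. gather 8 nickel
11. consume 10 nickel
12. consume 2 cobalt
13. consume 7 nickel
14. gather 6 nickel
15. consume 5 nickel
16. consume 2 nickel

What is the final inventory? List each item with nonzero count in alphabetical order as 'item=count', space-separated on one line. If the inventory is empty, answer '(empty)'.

After 1 (gather 7 nickel): nickel=7
After 2 (gather 7 cobalt): cobalt=7 nickel=7
After 3 (gather 4 nickel): cobalt=7 nickel=11
After 4 (gather 5 sulfur): cobalt=7 nickel=11 sulfur=5
After 5 (craft shaft): cobalt=7 nickel=11 shaft=4 sulfur=2
After 6 (craft pick): cobalt=7 nickel=11 pick=2 shaft=2 sulfur=2
After 7 (craft pick): cobalt=7 nickel=11 pick=4 sulfur=2
After 8 (consume 2 sulfur): cobalt=7 nickel=11 pick=4
After 9 (consume 5 cobalt): cobalt=2 nickel=11 pick=4
After 10 (gather 8 nickel): cobalt=2 nickel=19 pick=4
After 11 (consume 10 nickel): cobalt=2 nickel=9 pick=4
After 12 (consume 2 cobalt): nickel=9 pick=4
After 13 (consume 7 nickel): nickel=2 pick=4
After 14 (gather 6 nickel): nickel=8 pick=4
After 15 (consume 5 nickel): nickel=3 pick=4
After 16 (consume 2 nickel): nickel=1 pick=4

Answer: nickel=1 pick=4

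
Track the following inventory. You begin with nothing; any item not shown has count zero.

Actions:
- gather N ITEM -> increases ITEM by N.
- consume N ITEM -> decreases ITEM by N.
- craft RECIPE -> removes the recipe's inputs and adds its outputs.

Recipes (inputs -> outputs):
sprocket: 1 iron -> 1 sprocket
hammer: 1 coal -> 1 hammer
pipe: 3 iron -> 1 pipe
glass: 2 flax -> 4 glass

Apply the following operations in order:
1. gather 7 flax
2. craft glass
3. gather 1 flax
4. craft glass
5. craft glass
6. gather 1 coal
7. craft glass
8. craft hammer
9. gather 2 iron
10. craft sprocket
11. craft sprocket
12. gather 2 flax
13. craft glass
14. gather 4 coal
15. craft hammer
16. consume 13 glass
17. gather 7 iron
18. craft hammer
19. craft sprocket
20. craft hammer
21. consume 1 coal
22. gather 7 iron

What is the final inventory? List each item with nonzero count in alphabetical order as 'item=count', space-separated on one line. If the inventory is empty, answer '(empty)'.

Answer: glass=7 hammer=4 iron=13 sprocket=3

Derivation:
After 1 (gather 7 flax): flax=7
After 2 (craft glass): flax=5 glass=4
After 3 (gather 1 flax): flax=6 glass=4
After 4 (craft glass): flax=4 glass=8
After 5 (craft glass): flax=2 glass=12
After 6 (gather 1 coal): coal=1 flax=2 glass=12
After 7 (craft glass): coal=1 glass=16
After 8 (craft hammer): glass=16 hammer=1
After 9 (gather 2 iron): glass=16 hammer=1 iron=2
After 10 (craft sprocket): glass=16 hammer=1 iron=1 sprocket=1
After 11 (craft sprocket): glass=16 hammer=1 sprocket=2
After 12 (gather 2 flax): flax=2 glass=16 hammer=1 sprocket=2
After 13 (craft glass): glass=20 hammer=1 sprocket=2
After 14 (gather 4 coal): coal=4 glass=20 hammer=1 sprocket=2
After 15 (craft hammer): coal=3 glass=20 hammer=2 sprocket=2
After 16 (consume 13 glass): coal=3 glass=7 hammer=2 sprocket=2
After 17 (gather 7 iron): coal=3 glass=7 hammer=2 iron=7 sprocket=2
After 18 (craft hammer): coal=2 glass=7 hammer=3 iron=7 sprocket=2
After 19 (craft sprocket): coal=2 glass=7 hammer=3 iron=6 sprocket=3
After 20 (craft hammer): coal=1 glass=7 hammer=4 iron=6 sprocket=3
After 21 (consume 1 coal): glass=7 hammer=4 iron=6 sprocket=3
After 22 (gather 7 iron): glass=7 hammer=4 iron=13 sprocket=3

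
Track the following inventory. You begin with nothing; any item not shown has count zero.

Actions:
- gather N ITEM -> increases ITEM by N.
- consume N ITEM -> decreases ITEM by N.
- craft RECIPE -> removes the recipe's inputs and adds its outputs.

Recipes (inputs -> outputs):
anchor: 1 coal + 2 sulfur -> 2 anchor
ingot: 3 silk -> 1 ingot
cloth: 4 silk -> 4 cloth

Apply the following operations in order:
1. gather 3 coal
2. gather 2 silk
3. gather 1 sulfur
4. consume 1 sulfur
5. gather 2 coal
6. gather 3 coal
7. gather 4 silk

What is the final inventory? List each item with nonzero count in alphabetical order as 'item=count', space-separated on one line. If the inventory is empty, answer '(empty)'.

Answer: coal=8 silk=6

Derivation:
After 1 (gather 3 coal): coal=3
After 2 (gather 2 silk): coal=3 silk=2
After 3 (gather 1 sulfur): coal=3 silk=2 sulfur=1
After 4 (consume 1 sulfur): coal=3 silk=2
After 5 (gather 2 coal): coal=5 silk=2
After 6 (gather 3 coal): coal=8 silk=2
After 7 (gather 4 silk): coal=8 silk=6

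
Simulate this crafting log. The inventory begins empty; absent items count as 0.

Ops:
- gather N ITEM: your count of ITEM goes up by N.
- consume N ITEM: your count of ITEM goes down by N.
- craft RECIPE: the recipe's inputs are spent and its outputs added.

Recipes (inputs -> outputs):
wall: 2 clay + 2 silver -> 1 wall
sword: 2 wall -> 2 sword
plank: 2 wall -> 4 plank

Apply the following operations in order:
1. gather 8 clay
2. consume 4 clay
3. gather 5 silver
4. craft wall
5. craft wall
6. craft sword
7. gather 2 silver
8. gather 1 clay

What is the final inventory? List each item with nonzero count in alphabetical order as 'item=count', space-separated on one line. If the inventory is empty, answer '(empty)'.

Answer: clay=1 silver=3 sword=2

Derivation:
After 1 (gather 8 clay): clay=8
After 2 (consume 4 clay): clay=4
After 3 (gather 5 silver): clay=4 silver=5
After 4 (craft wall): clay=2 silver=3 wall=1
After 5 (craft wall): silver=1 wall=2
After 6 (craft sword): silver=1 sword=2
After 7 (gather 2 silver): silver=3 sword=2
After 8 (gather 1 clay): clay=1 silver=3 sword=2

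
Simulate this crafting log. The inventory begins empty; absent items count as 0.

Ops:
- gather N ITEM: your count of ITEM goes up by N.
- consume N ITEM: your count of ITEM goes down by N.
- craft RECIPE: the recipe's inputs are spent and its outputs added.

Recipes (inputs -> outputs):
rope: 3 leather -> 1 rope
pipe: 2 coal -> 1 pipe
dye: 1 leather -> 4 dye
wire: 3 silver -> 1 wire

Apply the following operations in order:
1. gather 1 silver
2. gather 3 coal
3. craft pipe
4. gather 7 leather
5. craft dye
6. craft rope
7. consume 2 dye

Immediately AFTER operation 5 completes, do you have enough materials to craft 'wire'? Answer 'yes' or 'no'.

Answer: no

Derivation:
After 1 (gather 1 silver): silver=1
After 2 (gather 3 coal): coal=3 silver=1
After 3 (craft pipe): coal=1 pipe=1 silver=1
After 4 (gather 7 leather): coal=1 leather=7 pipe=1 silver=1
After 5 (craft dye): coal=1 dye=4 leather=6 pipe=1 silver=1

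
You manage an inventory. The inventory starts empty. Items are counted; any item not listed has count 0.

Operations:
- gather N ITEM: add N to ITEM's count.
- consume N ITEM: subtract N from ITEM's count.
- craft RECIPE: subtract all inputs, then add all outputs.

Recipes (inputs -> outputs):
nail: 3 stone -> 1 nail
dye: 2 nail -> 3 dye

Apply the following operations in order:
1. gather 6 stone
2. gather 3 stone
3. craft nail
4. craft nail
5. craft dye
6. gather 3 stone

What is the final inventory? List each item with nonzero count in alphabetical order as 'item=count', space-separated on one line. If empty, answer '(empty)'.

Answer: dye=3 stone=6

Derivation:
After 1 (gather 6 stone): stone=6
After 2 (gather 3 stone): stone=9
After 3 (craft nail): nail=1 stone=6
After 4 (craft nail): nail=2 stone=3
After 5 (craft dye): dye=3 stone=3
After 6 (gather 3 stone): dye=3 stone=6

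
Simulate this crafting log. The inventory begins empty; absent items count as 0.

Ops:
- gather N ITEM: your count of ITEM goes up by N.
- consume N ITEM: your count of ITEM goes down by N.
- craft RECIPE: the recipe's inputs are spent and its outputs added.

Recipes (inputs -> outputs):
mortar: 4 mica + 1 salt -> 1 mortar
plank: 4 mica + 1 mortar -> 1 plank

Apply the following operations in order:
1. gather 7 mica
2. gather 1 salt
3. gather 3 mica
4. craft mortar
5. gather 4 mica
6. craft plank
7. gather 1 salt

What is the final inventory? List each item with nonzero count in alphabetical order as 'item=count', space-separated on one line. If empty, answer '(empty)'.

After 1 (gather 7 mica): mica=7
After 2 (gather 1 salt): mica=7 salt=1
After 3 (gather 3 mica): mica=10 salt=1
After 4 (craft mortar): mica=6 mortar=1
After 5 (gather 4 mica): mica=10 mortar=1
After 6 (craft plank): mica=6 plank=1
After 7 (gather 1 salt): mica=6 plank=1 salt=1

Answer: mica=6 plank=1 salt=1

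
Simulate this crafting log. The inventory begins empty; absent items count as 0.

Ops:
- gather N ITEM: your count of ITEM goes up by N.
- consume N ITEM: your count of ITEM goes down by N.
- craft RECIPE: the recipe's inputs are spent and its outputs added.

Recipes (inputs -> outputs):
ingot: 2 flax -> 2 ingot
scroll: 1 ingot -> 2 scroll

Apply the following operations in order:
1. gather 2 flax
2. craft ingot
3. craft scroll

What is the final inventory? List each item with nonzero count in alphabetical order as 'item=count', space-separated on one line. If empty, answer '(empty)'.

After 1 (gather 2 flax): flax=2
After 2 (craft ingot): ingot=2
After 3 (craft scroll): ingot=1 scroll=2

Answer: ingot=1 scroll=2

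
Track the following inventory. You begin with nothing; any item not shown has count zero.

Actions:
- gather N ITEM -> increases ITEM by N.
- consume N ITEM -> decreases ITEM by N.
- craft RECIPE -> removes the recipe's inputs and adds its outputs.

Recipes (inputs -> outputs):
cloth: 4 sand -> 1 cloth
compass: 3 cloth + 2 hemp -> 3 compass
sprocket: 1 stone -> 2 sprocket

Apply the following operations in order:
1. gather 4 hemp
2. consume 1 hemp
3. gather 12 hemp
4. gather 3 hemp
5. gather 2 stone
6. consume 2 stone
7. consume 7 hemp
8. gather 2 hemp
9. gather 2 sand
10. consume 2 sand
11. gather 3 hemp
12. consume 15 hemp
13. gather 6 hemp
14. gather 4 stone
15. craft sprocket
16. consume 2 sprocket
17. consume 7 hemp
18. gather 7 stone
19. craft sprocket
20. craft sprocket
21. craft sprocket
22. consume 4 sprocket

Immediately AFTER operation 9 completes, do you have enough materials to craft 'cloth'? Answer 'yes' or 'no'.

Answer: no

Derivation:
After 1 (gather 4 hemp): hemp=4
After 2 (consume 1 hemp): hemp=3
After 3 (gather 12 hemp): hemp=15
After 4 (gather 3 hemp): hemp=18
After 5 (gather 2 stone): hemp=18 stone=2
After 6 (consume 2 stone): hemp=18
After 7 (consume 7 hemp): hemp=11
After 8 (gather 2 hemp): hemp=13
After 9 (gather 2 sand): hemp=13 sand=2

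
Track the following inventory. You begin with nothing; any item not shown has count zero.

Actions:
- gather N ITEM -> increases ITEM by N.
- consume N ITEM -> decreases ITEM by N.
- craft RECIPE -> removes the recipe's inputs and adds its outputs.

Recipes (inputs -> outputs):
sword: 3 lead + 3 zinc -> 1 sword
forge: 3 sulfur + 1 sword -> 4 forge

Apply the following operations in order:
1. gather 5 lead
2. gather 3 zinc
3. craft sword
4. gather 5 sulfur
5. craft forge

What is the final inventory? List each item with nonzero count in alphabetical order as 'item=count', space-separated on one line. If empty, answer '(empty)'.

Answer: forge=4 lead=2 sulfur=2

Derivation:
After 1 (gather 5 lead): lead=5
After 2 (gather 3 zinc): lead=5 zinc=3
After 3 (craft sword): lead=2 sword=1
After 4 (gather 5 sulfur): lead=2 sulfur=5 sword=1
After 5 (craft forge): forge=4 lead=2 sulfur=2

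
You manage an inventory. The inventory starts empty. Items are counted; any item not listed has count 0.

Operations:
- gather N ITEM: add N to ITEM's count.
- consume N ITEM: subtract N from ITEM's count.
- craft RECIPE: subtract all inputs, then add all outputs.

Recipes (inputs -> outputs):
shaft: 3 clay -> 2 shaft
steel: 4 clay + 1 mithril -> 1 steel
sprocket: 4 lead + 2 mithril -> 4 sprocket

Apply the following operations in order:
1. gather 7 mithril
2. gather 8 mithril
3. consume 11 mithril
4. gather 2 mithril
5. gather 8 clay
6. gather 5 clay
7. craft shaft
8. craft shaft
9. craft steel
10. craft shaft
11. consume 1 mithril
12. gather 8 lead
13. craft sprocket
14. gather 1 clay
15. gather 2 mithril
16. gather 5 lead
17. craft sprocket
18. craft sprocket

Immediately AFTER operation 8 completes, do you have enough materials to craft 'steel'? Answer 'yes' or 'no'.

After 1 (gather 7 mithril): mithril=7
After 2 (gather 8 mithril): mithril=15
After 3 (consume 11 mithril): mithril=4
After 4 (gather 2 mithril): mithril=6
After 5 (gather 8 clay): clay=8 mithril=6
After 6 (gather 5 clay): clay=13 mithril=6
After 7 (craft shaft): clay=10 mithril=6 shaft=2
After 8 (craft shaft): clay=7 mithril=6 shaft=4

Answer: yes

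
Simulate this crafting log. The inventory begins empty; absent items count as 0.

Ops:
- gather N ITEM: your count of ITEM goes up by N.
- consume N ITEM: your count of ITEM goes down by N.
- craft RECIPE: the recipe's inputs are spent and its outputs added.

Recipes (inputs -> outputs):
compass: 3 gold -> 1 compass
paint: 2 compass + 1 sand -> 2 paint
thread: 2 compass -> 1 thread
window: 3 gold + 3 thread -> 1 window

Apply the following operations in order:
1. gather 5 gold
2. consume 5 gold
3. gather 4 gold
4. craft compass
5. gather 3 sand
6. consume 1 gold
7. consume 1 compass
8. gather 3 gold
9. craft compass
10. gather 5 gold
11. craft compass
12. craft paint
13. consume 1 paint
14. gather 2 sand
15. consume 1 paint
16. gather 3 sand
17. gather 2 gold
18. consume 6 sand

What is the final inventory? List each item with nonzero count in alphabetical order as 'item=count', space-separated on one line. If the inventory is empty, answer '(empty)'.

Answer: gold=4 sand=1

Derivation:
After 1 (gather 5 gold): gold=5
After 2 (consume 5 gold): (empty)
After 3 (gather 4 gold): gold=4
After 4 (craft compass): compass=1 gold=1
After 5 (gather 3 sand): compass=1 gold=1 sand=3
After 6 (consume 1 gold): compass=1 sand=3
After 7 (consume 1 compass): sand=3
After 8 (gather 3 gold): gold=3 sand=3
After 9 (craft compass): compass=1 sand=3
After 10 (gather 5 gold): compass=1 gold=5 sand=3
After 11 (craft compass): compass=2 gold=2 sand=3
After 12 (craft paint): gold=2 paint=2 sand=2
After 13 (consume 1 paint): gold=2 paint=1 sand=2
After 14 (gather 2 sand): gold=2 paint=1 sand=4
After 15 (consume 1 paint): gold=2 sand=4
After 16 (gather 3 sand): gold=2 sand=7
After 17 (gather 2 gold): gold=4 sand=7
After 18 (consume 6 sand): gold=4 sand=1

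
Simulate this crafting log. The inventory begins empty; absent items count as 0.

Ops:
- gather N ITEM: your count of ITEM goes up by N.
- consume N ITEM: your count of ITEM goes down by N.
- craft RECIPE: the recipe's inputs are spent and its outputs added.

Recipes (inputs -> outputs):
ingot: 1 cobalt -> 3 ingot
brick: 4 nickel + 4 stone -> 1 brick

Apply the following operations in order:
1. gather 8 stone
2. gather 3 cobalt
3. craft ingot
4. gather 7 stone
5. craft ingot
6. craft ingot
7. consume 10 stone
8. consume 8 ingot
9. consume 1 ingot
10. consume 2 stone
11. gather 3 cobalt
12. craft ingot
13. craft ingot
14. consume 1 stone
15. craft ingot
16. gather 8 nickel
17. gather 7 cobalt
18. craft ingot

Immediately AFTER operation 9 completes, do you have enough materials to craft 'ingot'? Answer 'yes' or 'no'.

Answer: no

Derivation:
After 1 (gather 8 stone): stone=8
After 2 (gather 3 cobalt): cobalt=3 stone=8
After 3 (craft ingot): cobalt=2 ingot=3 stone=8
After 4 (gather 7 stone): cobalt=2 ingot=3 stone=15
After 5 (craft ingot): cobalt=1 ingot=6 stone=15
After 6 (craft ingot): ingot=9 stone=15
After 7 (consume 10 stone): ingot=9 stone=5
After 8 (consume 8 ingot): ingot=1 stone=5
After 9 (consume 1 ingot): stone=5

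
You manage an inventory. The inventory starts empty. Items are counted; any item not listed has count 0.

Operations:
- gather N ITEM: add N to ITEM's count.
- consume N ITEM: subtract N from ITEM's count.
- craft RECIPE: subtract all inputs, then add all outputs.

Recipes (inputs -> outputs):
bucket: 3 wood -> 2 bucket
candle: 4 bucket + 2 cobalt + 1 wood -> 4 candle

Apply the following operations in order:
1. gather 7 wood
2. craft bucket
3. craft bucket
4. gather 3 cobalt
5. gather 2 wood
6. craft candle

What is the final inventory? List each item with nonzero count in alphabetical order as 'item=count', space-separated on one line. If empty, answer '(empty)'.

After 1 (gather 7 wood): wood=7
After 2 (craft bucket): bucket=2 wood=4
After 3 (craft bucket): bucket=4 wood=1
After 4 (gather 3 cobalt): bucket=4 cobalt=3 wood=1
After 5 (gather 2 wood): bucket=4 cobalt=3 wood=3
After 6 (craft candle): candle=4 cobalt=1 wood=2

Answer: candle=4 cobalt=1 wood=2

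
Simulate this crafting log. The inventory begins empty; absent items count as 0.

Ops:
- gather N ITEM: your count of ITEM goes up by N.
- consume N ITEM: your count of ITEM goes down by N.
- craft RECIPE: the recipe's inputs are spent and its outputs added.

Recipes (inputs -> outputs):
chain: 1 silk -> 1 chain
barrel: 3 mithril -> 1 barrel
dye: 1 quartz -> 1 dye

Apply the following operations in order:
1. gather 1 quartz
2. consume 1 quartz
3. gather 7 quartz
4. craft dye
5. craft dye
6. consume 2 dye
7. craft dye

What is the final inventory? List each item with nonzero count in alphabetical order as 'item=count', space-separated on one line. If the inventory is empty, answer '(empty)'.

Answer: dye=1 quartz=4

Derivation:
After 1 (gather 1 quartz): quartz=1
After 2 (consume 1 quartz): (empty)
After 3 (gather 7 quartz): quartz=7
After 4 (craft dye): dye=1 quartz=6
After 5 (craft dye): dye=2 quartz=5
After 6 (consume 2 dye): quartz=5
After 7 (craft dye): dye=1 quartz=4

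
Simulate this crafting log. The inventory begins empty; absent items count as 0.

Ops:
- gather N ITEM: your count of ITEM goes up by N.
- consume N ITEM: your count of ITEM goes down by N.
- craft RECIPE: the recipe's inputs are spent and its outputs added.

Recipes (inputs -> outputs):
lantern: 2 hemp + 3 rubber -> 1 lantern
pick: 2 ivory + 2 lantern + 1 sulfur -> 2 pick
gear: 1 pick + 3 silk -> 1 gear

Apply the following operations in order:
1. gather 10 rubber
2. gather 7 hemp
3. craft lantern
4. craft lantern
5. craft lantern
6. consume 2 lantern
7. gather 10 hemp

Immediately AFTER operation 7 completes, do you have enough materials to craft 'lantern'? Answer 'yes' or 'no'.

After 1 (gather 10 rubber): rubber=10
After 2 (gather 7 hemp): hemp=7 rubber=10
After 3 (craft lantern): hemp=5 lantern=1 rubber=7
After 4 (craft lantern): hemp=3 lantern=2 rubber=4
After 5 (craft lantern): hemp=1 lantern=3 rubber=1
After 6 (consume 2 lantern): hemp=1 lantern=1 rubber=1
After 7 (gather 10 hemp): hemp=11 lantern=1 rubber=1

Answer: no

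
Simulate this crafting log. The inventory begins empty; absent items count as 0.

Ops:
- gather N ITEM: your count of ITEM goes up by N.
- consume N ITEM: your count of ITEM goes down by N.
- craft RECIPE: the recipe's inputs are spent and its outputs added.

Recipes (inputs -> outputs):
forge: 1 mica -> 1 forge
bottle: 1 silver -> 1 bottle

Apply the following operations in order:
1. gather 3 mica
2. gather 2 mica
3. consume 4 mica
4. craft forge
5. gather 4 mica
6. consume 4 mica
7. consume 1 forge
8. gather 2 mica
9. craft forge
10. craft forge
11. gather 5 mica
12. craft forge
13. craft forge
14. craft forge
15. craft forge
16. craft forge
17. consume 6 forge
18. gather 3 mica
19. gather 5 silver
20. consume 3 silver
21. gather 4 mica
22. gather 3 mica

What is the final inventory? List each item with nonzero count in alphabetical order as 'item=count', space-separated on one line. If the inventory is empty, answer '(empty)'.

Answer: forge=1 mica=10 silver=2

Derivation:
After 1 (gather 3 mica): mica=3
After 2 (gather 2 mica): mica=5
After 3 (consume 4 mica): mica=1
After 4 (craft forge): forge=1
After 5 (gather 4 mica): forge=1 mica=4
After 6 (consume 4 mica): forge=1
After 7 (consume 1 forge): (empty)
After 8 (gather 2 mica): mica=2
After 9 (craft forge): forge=1 mica=1
After 10 (craft forge): forge=2
After 11 (gather 5 mica): forge=2 mica=5
After 12 (craft forge): forge=3 mica=4
After 13 (craft forge): forge=4 mica=3
After 14 (craft forge): forge=5 mica=2
After 15 (craft forge): forge=6 mica=1
After 16 (craft forge): forge=7
After 17 (consume 6 forge): forge=1
After 18 (gather 3 mica): forge=1 mica=3
After 19 (gather 5 silver): forge=1 mica=3 silver=5
After 20 (consume 3 silver): forge=1 mica=3 silver=2
After 21 (gather 4 mica): forge=1 mica=7 silver=2
After 22 (gather 3 mica): forge=1 mica=10 silver=2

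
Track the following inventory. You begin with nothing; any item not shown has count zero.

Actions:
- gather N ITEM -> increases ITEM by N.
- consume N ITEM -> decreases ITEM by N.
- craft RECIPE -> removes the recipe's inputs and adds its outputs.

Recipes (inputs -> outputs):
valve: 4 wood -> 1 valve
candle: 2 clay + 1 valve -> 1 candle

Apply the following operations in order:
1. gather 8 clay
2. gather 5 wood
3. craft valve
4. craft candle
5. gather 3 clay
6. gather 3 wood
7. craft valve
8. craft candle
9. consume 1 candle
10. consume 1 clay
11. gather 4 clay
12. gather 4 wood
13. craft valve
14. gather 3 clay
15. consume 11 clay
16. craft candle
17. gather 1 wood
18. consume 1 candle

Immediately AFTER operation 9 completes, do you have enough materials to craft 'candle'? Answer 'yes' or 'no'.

After 1 (gather 8 clay): clay=8
After 2 (gather 5 wood): clay=8 wood=5
After 3 (craft valve): clay=8 valve=1 wood=1
After 4 (craft candle): candle=1 clay=6 wood=1
After 5 (gather 3 clay): candle=1 clay=9 wood=1
After 6 (gather 3 wood): candle=1 clay=9 wood=4
After 7 (craft valve): candle=1 clay=9 valve=1
After 8 (craft candle): candle=2 clay=7
After 9 (consume 1 candle): candle=1 clay=7

Answer: no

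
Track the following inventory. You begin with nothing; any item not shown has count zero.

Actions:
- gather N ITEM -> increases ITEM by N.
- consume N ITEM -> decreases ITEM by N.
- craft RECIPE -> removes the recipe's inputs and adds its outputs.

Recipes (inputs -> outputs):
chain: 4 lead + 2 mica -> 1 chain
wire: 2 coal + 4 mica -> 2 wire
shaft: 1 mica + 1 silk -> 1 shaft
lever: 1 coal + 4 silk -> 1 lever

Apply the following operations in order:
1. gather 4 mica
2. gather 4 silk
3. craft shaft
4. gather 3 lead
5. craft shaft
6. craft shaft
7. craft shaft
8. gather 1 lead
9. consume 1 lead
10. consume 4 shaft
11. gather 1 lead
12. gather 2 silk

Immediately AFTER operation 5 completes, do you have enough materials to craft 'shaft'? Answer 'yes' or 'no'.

After 1 (gather 4 mica): mica=4
After 2 (gather 4 silk): mica=4 silk=4
After 3 (craft shaft): mica=3 shaft=1 silk=3
After 4 (gather 3 lead): lead=3 mica=3 shaft=1 silk=3
After 5 (craft shaft): lead=3 mica=2 shaft=2 silk=2

Answer: yes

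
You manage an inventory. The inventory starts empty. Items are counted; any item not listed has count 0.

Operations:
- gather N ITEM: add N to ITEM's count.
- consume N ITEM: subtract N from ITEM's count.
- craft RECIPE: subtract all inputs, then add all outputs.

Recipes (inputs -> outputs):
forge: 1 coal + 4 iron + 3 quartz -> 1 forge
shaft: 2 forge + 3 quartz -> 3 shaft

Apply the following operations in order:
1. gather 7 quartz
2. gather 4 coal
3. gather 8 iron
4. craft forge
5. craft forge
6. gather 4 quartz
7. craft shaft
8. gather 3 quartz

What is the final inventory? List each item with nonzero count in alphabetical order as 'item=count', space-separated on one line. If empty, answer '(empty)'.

After 1 (gather 7 quartz): quartz=7
After 2 (gather 4 coal): coal=4 quartz=7
After 3 (gather 8 iron): coal=4 iron=8 quartz=7
After 4 (craft forge): coal=3 forge=1 iron=4 quartz=4
After 5 (craft forge): coal=2 forge=2 quartz=1
After 6 (gather 4 quartz): coal=2 forge=2 quartz=5
After 7 (craft shaft): coal=2 quartz=2 shaft=3
After 8 (gather 3 quartz): coal=2 quartz=5 shaft=3

Answer: coal=2 quartz=5 shaft=3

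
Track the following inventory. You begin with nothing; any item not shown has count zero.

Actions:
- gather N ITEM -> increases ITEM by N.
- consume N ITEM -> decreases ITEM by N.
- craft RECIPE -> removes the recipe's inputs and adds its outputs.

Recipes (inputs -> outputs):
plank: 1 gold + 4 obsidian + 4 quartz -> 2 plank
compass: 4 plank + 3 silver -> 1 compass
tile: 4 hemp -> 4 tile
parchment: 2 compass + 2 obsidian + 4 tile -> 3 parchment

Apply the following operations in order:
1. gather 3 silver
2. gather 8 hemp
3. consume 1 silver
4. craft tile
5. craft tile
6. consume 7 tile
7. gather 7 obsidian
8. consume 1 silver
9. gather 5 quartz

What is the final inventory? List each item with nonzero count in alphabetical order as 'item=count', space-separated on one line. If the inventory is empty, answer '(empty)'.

Answer: obsidian=7 quartz=5 silver=1 tile=1

Derivation:
After 1 (gather 3 silver): silver=3
After 2 (gather 8 hemp): hemp=8 silver=3
After 3 (consume 1 silver): hemp=8 silver=2
After 4 (craft tile): hemp=4 silver=2 tile=4
After 5 (craft tile): silver=2 tile=8
After 6 (consume 7 tile): silver=2 tile=1
After 7 (gather 7 obsidian): obsidian=7 silver=2 tile=1
After 8 (consume 1 silver): obsidian=7 silver=1 tile=1
After 9 (gather 5 quartz): obsidian=7 quartz=5 silver=1 tile=1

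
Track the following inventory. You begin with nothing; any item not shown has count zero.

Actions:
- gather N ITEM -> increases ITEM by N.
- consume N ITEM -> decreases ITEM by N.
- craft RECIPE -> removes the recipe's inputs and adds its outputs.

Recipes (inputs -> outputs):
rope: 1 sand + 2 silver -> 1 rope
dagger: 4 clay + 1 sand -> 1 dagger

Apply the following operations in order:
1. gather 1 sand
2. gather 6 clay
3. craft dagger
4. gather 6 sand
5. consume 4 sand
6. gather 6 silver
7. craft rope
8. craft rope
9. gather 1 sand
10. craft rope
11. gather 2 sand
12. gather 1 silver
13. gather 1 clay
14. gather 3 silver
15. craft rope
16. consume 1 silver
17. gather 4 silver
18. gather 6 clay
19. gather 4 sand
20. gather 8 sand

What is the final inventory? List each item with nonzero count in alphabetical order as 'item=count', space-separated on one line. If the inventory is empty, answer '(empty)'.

Answer: clay=9 dagger=1 rope=4 sand=13 silver=5

Derivation:
After 1 (gather 1 sand): sand=1
After 2 (gather 6 clay): clay=6 sand=1
After 3 (craft dagger): clay=2 dagger=1
After 4 (gather 6 sand): clay=2 dagger=1 sand=6
After 5 (consume 4 sand): clay=2 dagger=1 sand=2
After 6 (gather 6 silver): clay=2 dagger=1 sand=2 silver=6
After 7 (craft rope): clay=2 dagger=1 rope=1 sand=1 silver=4
After 8 (craft rope): clay=2 dagger=1 rope=2 silver=2
After 9 (gather 1 sand): clay=2 dagger=1 rope=2 sand=1 silver=2
After 10 (craft rope): clay=2 dagger=1 rope=3
After 11 (gather 2 sand): clay=2 dagger=1 rope=3 sand=2
After 12 (gather 1 silver): clay=2 dagger=1 rope=3 sand=2 silver=1
After 13 (gather 1 clay): clay=3 dagger=1 rope=3 sand=2 silver=1
After 14 (gather 3 silver): clay=3 dagger=1 rope=3 sand=2 silver=4
After 15 (craft rope): clay=3 dagger=1 rope=4 sand=1 silver=2
After 16 (consume 1 silver): clay=3 dagger=1 rope=4 sand=1 silver=1
After 17 (gather 4 silver): clay=3 dagger=1 rope=4 sand=1 silver=5
After 18 (gather 6 clay): clay=9 dagger=1 rope=4 sand=1 silver=5
After 19 (gather 4 sand): clay=9 dagger=1 rope=4 sand=5 silver=5
After 20 (gather 8 sand): clay=9 dagger=1 rope=4 sand=13 silver=5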